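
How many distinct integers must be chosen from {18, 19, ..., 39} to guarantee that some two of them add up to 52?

Group the elements by complementary pair {x, 52−x}: {18,34}, {19,33}, {20,32}, …, giving 8 two-element pairs, the single value 26 (it cannot pair with itself since the integers are distinct), and 5 integers whose partner 52−x falls outside [18,39].
By pigeonhole, treating each of those 14 groups as a pigeonhole, one can pick one integer per group — 14 integers — with no two summing to 52.
The 15th integer lands in an occupied pair, forcing a sum of 52.

15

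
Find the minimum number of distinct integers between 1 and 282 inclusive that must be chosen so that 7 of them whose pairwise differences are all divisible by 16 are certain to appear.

97

Integers whose pairwise differences are multiples of 16 are exactly those sharing a remainder mod 16. By pigeonhole, the 16 residue classes mod 16 are the pigeonholes.
With 96 integers one could put 6 in each residue class and have no class reach 7.
The 97th integer pushes some class to 7, so 16·6 + 1 = 97.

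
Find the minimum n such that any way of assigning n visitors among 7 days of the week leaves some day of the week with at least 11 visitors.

With 70 visitors one could put exactly 10 in each of the 7 days of the week, and no day of the week would reach 11.
Pigeonhole: one more visitor must land in a day of the week that already has 10, giving it 11.
So 7 × 10 + 1 = 71 visitors are required.

71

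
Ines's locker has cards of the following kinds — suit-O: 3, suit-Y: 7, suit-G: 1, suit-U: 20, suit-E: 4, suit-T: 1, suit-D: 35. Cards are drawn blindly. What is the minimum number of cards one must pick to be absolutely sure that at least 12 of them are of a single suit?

39

By the pigeonhole principle, put each drawn card into a box by suit. The largest draw with every box below 12 takes min(count, 11) from each suit; suits with fewer than 11 contribute all they have.
Σ min(cᵢ, 11) = 3 + 7 + 1 + 11 + 4 + 1 + 11 = 38.
Draw number 38 + 1 = 39 must push one box to 12.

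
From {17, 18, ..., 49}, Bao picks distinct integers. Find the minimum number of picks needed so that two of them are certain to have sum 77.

23

Two chosen integers sum to 77 exactly when both halves of some pair {x, 77−x} with 28 ≤ x ≤ 77−x ≤ 49 are chosen — 11 such pairs.
The remaining 11 elements (those with no distinct partner in range) can never complete a 77-sum, so the worst case takes all of them and one from each pair: 11 + 11 = 22.
By the pigeonhole principle, the 23rd integer has to be the second member of some pair, so 22 + 1 = 23.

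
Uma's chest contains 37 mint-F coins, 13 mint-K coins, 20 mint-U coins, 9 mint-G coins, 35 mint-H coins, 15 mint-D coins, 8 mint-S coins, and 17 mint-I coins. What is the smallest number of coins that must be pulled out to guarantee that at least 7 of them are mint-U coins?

In the worst case for collecting mint-U coins, every non-mint-U coin comes out first.
There are 37 + 13 + 9 + 35 + 15 + 8 + 17 = 134 non-mint-U coins altogether.
After those, each further coin must be mint-U, so 134 + 7 = 141 draws guarantee 7 mint-U coins.

141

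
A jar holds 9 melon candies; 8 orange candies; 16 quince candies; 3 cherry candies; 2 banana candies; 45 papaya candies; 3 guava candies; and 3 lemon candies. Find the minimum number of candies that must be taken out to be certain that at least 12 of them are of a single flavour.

An adversary could hand out at most 11 candies per flavour (6 flavours run out sooner): 9 + 8 + 11 + 3 + 2 + 11 + 3 + 3 = 50 candies and still no flavour has 12.
One more candy lands in a flavour already at 11, so 51 draws are enough and 50 are not.

51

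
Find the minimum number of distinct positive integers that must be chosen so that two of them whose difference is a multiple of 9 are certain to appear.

10

Integers whose pairwise differences are multiples of 9 are exactly those sharing a remainder mod 9. The 9 residue classes mod 9 are the pigeonholes.
With 9 integers one could put 1 in each residue class and have no class reach 2.
The 10th integer pushes some class to 2, so 9·1 + 1 = 10.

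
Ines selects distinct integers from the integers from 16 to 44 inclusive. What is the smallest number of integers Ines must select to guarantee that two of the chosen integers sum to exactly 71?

Group the elements by complementary pair {x, 71−x}: {27,44}, {28,43}, {29,42}, …, giving 9 two-element pairs and 11 integers whose partner 71−x falls outside [16,44].
Treating each of those 20 groups as a pigeonhole, one can pick one integer per group — 20 integers — with no two summing to 71.
The 21st integer lands in an occupied pair, forcing a sum of 71.

21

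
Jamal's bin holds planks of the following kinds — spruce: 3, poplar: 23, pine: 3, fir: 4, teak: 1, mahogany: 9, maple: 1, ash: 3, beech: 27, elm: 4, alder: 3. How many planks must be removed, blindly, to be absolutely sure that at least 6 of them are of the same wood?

38

By pigeonhole, put each drawn plank into a box by wood. The largest draw with every box below 6 takes min(count, 5) from each wood; woods with fewer than 5 contribute all they have.
Σ min(cᵢ, 5) = 3 + 5 + 3 + 4 + 1 + 5 + 1 + 3 + 5 + 4 + 3 = 37.
Draw number 37 + 1 = 38 must push one box to 6.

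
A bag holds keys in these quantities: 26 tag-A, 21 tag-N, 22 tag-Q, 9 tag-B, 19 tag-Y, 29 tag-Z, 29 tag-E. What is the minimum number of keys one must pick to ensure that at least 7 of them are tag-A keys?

136

In the worst case for collecting tag-A keys, every non-tag-A key comes out first.
There are 21 + 22 + 9 + 19 + 29 + 29 = 129 non-tag-A keys altogether.
After those, each further key must be tag-A, so 129 + 7 = 136 draws guarantee 7 tag-A keys.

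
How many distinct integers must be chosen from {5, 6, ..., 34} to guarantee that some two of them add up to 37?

Group the elements by complementary pair {x, 37−x}: {5,32}, {6,31}, {7,30}, …, giving 14 two-element pairs and 2 integers whose partner 37−x falls outside [5,34].
Treating each of those 16 groups as a pigeonhole, one can pick one integer per group — 16 integers — with no two summing to 37.
The 17th integer lands in an occupied pair, forcing a sum of 37.

17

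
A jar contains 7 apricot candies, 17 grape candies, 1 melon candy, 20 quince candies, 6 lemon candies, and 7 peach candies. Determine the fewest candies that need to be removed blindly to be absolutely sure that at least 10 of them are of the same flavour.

By pigeonhole, the 6 flavours are the holes; the candies drawn are the pigeons.
To avoid 10 of any one flavour, the worst case takes at most 9 of each flavour, or every candy of a flavour that has fewer than 9.
That gives 7 + 9 + 1 + 9 + 6 + 7 = 39 candies with no flavour reaching 10.
The next candy forces some flavour to 10, so 39 + 1 = 40.

40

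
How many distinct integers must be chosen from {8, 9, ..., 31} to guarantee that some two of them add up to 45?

Two chosen integers sum to 45 exactly when both halves of some pair {x, 45−x} with 14 ≤ x ≤ 45−x ≤ 31 are chosen — 9 such pairs.
The remaining 6 elements (those with no distinct partner in range) can never complete a 45-sum, so the worst case takes all of them and one from each pair: 6 + 9 = 15.
The 16th integer has to be the second member of some pair, so 15 + 1 = 16.

16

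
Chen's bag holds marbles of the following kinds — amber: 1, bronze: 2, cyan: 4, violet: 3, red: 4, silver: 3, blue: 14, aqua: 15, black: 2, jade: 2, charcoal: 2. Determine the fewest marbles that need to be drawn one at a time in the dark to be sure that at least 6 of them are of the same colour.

Put each drawn marble into a box by colour. The largest draw with every box below 6 takes min(count, 5) from each colour; colours with fewer than 5 contribute all they have.
Σ min(cᵢ, 5) = 1 + 2 + 4 + 3 + 4 + 3 + 5 + 5 + 2 + 2 + 2 = 33.
Draw number 33 + 1 = 34 must push one box to 6.

34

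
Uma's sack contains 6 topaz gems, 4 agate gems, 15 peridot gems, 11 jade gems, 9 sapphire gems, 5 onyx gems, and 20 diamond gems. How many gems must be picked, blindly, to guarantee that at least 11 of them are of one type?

By the pigeonhole principle, the 7 types are the holes; the gems drawn are the pigeons.
To avoid 11 of any one type, the worst case takes at most 10 of each type, or every gem of a type that has fewer than 10.
That gives 6 + 4 + 10 + 10 + 9 + 5 + 10 = 54 gems with no type reaching 11.
The next gem forces some type to 11, so 54 + 1 = 55.

55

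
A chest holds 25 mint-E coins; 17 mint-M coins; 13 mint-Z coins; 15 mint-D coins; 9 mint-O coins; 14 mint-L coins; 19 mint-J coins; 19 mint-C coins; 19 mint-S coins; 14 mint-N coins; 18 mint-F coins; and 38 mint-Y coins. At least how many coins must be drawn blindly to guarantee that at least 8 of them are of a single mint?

85

The 12 mints are the holes; the coins drawn are the pigeons.
To avoid 8 of any one mint, the worst case takes at most 7 of each mint.
That gives 7 + 7 + 7 + 7 + 7 + 7 + 7 + 7 + 7 + 7 + 7 + 7 = 84 coins with no mint reaching 8.
The next coin forces some mint to 8, so 84 + 1 = 85.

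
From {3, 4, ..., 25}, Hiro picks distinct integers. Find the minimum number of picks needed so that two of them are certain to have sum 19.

Group the elements by complementary pair {x, 19−x}: {3,16}, {4,15}, {5,14}, …, giving 7 two-element pairs and 9 integers whose partner 19−x falls outside [3,25].
By the pigeonhole principle, treating each of those 16 groups as a pigeonhole, one can pick one integer per group — 16 integers — with no two summing to 19.
The 17th integer lands in an occupied pair, forcing a sum of 19.

17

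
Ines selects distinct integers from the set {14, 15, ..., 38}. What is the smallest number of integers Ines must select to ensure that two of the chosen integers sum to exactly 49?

Group the elements by complementary pair {x, 49−x}: {14,35}, {15,34}, {16,33}, …, giving 11 two-element pairs and 3 integers whose partner 49−x falls outside [14,38].
By pigeonhole, treating each of those 14 groups as a pigeonhole, one can pick one integer per group — 14 integers — with no two summing to 49.
The 15th integer lands in an occupied pair, forcing a sum of 49.

15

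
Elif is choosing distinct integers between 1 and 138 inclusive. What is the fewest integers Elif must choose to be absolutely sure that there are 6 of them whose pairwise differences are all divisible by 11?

56

Integers whose pairwise differences are multiples of 11 are exactly those sharing a remainder mod 11. The 11 residue classes mod 11 are the pigeonholes.
With 55 integers one could put 5 in each residue class and have no class reach 6.
The 56th integer pushes some class to 6, so 11·5 + 1 = 56.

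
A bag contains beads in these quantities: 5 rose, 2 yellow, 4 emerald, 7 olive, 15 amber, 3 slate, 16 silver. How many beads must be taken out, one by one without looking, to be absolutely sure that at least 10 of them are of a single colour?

40

An adversary could hand out at most 9 beads per colour (5 colours run out sooner): 5 + 2 + 4 + 7 + 9 + 3 + 9 = 39 beads and still no colour has 10.
One more bead lands in a colour already at 9, so 40 draws are enough and 39 are not.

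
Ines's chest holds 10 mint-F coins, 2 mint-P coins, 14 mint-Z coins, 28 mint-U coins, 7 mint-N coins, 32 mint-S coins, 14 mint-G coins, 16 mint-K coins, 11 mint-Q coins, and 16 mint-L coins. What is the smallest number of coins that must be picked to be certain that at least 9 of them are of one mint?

An adversary could hand out at most 8 coins per mint (mint-P, mint-N run out sooner): 8 + 2 + 8 + 8 + 7 + 8 + 8 + 8 + 8 + 8 = 73 coins and still no mint has 9.
Pigeonhole: one more coin lands in a mint already at 8, so 74 draws are enough and 73 are not.

74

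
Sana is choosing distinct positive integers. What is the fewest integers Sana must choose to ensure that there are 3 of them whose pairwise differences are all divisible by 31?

Integers whose pairwise differences are multiples of 31 are exactly those sharing a remainder mod 31. By pigeonhole, the 31 residue classes mod 31 are the pigeonholes.
With 62 integers one could put 2 in each residue class and have no class reach 3.
The 63rd integer pushes some class to 3, so 31·2 + 1 = 63.

63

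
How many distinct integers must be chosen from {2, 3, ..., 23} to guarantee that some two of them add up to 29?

14

Group the elements by complementary pair {x, 29−x}: {6,23}, {7,22}, {8,21}, …, giving 9 two-element pairs and 4 integers whose partner 29−x falls outside [2,23].
Pigeonhole: treating each of those 13 groups as a pigeonhole, one can pick one integer per group — 13 integers — with no two summing to 29.
The 14th integer lands in an occupied pair, forcing a sum of 29.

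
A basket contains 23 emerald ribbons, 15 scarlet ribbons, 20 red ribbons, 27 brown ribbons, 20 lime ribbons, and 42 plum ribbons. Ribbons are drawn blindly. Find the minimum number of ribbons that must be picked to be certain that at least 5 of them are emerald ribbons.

129

In the worst case for collecting emerald ribbons, every non-emerald ribbon comes out first.
There are 15 + 20 + 27 + 20 + 42 = 124 non-emerald ribbons altogether.
After those, each further ribbon must be emerald, so 124 + 5 = 129 draws guarantee 5 emerald ribbons.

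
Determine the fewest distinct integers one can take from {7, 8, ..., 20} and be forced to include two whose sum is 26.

9

A set avoiding the sum 26 can contain at most one of each pair {x, 26−x}, plus the 2 elements whose complement lies outside the range or equal to its own complement.
The integers 13, …, 20 (8 of them) are such a set: any two sum to at least 13+14 = 27 > 26.
Any 9th integer completes one of the 6 pairs, so 9 choices force a sum of 26.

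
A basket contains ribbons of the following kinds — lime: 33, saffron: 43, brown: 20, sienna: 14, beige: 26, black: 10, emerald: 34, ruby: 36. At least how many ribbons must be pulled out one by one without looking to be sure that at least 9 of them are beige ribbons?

In the worst case for collecting beige ribbons, every non-beige ribbon comes out first.
There are 33 + 43 + 20 + 14 + 10 + 34 + 36 = 190 non-beige ribbons altogether.
After those, each further ribbon must be beige, so 190 + 9 = 199 draws guarantee 9 beige ribbons.

199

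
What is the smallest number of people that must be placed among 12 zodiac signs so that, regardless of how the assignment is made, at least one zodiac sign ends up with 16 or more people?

181

With 180 people one could put exactly 15 in each of the 12 zodiac signs, and no zodiac sign would reach 16.
By pigeonhole, one more person must land in a zodiac sign that already has 15, giving it 16.
So 12 × 15 + 1 = 181 people are required.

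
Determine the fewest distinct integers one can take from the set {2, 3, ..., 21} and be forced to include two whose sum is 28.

14

A set avoiding the sum 28 can contain at most one of each pair {x, 28−x}, plus the 6 elements whose complement lies outside the range or equal to its own complement.
The integers 2, …, 14 (13 of them) are such a set: any two sum to at least 2+3 = 5 and at most 13+14 = 27 < 28.
By the pigeonhole principle, any 14th integer completes one of the 7 pairs, so 14 choices force a sum of 28.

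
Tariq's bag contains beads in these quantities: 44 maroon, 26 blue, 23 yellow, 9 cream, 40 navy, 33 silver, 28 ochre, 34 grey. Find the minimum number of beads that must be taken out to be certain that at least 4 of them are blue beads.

In the worst case for collecting blue beads, every non-blue bead comes out first.
There are 44 + 23 + 9 + 40 + 33 + 28 + 34 = 211 non-blue beads altogether.
After those, each further bead must be blue, so 211 + 4 = 215 draws guarantee 4 blue beads.

215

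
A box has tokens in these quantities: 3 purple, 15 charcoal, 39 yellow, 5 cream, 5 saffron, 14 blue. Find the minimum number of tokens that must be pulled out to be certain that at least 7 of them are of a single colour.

By pigeonhole, put each drawn token into a box by colour. The largest draw with every box below 7 takes min(count, 6) from each colour; colours with fewer than 6 contribute all they have.
Σ min(cᵢ, 6) = 3 + 6 + 6 + 5 + 5 + 6 = 31.
Draw number 31 + 1 = 32 must push one box to 7.

32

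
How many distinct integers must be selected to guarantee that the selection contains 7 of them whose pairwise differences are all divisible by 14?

Integers whose pairwise differences are multiples of 14 are exactly those sharing a remainder mod 14. By pigeonhole, the 14 residue classes mod 14 are the pigeonholes.
With 84 integers one could put 6 in each residue class and have no class reach 7.
The 85th integer pushes some class to 7, so 14·6 + 1 = 85.

85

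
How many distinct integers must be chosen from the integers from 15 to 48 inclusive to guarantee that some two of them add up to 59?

20

Two chosen integers sum to 59 exactly when both halves of some pair {x, 59−x} with 15 ≤ x ≤ 59−x ≤ 44 are chosen — 15 such pairs.
The remaining 4 elements (those with no distinct partner in range) can never complete a 59-sum, so the worst case takes all of them and one from each pair: 4 + 15 = 19.
The 20th integer has to be the second member of some pair, so 19 + 1 = 20.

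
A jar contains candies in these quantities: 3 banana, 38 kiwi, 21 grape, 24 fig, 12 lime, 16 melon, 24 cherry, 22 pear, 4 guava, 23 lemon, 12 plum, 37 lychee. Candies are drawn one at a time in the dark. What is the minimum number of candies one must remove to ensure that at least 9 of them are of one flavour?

An adversary could hand out at most 8 candies per flavour (banana, guava run out sooner): 3 + 8 + 8 + 8 + 8 + 8 + 8 + 8 + 4 + 8 + 8 + 8 = 87 candies and still no flavour has 9.
One more candy lands in a flavour already at 8, so 88 draws are enough and 87 are not.

88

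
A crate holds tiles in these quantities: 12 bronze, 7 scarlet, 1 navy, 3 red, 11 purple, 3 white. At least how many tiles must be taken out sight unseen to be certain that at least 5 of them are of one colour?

Put each drawn tile into a box by colour. The largest draw with every box below 5 takes min(count, 4) from each colour; colours with fewer than 4 contribute all they have.
Σ min(cᵢ, 4) = 4 + 4 + 1 + 3 + 4 + 3 = 19.
Draw number 19 + 1 = 20 must push one box to 5.

20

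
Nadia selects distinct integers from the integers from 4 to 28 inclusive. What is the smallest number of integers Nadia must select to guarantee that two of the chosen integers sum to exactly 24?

18

Group the elements by complementary pair {x, 24−x}: {4,20}, {5,19}, {6,18}, …, giving 8 two-element pairs, the single value 12 (it cannot pair with itself since the integers are distinct), and 8 integers whose partner 24−x falls outside [4,28].
Treating each of those 17 groups as a pigeonhole, one can pick one integer per group — 17 integers — with no two summing to 24.
The 18th integer lands in an occupied pair, forcing a sum of 24.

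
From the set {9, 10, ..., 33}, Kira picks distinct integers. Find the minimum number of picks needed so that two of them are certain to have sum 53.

Two chosen integers sum to 53 exactly when both halves of some pair {x, 53−x} with 20 ≤ x ≤ 53−x ≤ 33 are chosen — 7 such pairs.
The remaining 11 elements (those with no distinct partner in range) can never complete a 53-sum, so the worst case takes all of them and one from each pair: 11 + 7 = 18.
The 19th integer has to be the second member of some pair, so 18 + 1 = 19.

19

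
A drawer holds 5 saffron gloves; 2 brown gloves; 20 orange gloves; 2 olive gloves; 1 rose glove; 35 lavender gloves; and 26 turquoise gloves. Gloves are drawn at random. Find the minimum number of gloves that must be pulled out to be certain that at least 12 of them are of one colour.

44

An adversary could hand out at most 11 gloves per colour (4 colours run out sooner): 5 + 2 + 11 + 2 + 1 + 11 + 11 = 43 gloves and still no colour has 12.
By the pigeonhole principle, one more glove lands in a colour already at 11, so 44 draws are enough and 43 are not.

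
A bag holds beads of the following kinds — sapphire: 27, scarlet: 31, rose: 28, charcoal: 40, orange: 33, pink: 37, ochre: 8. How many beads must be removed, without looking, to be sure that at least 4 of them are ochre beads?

In the worst case for collecting ochre beads, every non-ochre bead comes out first.
There are 27 + 31 + 28 + 40 + 33 + 37 = 196 non-ochre beads altogether.
After those, each further bead must be ochre, so 196 + 4 = 200 draws guarantee 4 ochre beads.

200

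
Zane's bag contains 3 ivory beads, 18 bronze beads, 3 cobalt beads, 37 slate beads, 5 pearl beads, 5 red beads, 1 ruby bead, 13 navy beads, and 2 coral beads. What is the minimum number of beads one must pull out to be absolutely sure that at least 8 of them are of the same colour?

An adversary could hand out at most 7 beads per colour (6 colours run out sooner): 3 + 7 + 3 + 7 + 5 + 5 + 1 + 7 + 2 = 40 beads and still no colour has 8.
One more bead lands in a colour already at 7, so 41 draws are enough and 40 are not.

41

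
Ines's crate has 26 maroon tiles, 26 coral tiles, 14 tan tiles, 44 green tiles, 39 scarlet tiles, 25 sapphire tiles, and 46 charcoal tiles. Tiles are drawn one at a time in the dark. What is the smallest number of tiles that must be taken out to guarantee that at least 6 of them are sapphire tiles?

201

In the worst case for collecting sapphire tiles, every non-sapphire tile comes out first.
There are 26 + 26 + 14 + 44 + 39 + 46 = 195 non-sapphire tiles altogether.
After those, each further tile must be sapphire, so 195 + 6 = 201 draws guarantee 6 sapphire tiles.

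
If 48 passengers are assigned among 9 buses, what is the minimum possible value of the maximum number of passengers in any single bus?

6

The 9 buses are the holes and the 48 passengers are the pigeons.
If every bus held at most 5 passengers, the total would be at most 9 × 5 = 45, which is less than 48.
So some bus holds at least ⌈48/9⌉ = 6 passengers.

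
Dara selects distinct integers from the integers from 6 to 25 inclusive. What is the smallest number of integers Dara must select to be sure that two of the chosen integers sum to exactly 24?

Two chosen integers sum to 24 exactly when both halves of some pair {x, 24−x} with 6 ≤ x ≤ 24−x ≤ 18 are chosen — 6 such pairs.
The remaining 8 elements (those with no distinct partner in range) can never complete a 24-sum, so the worst case takes all of them and one from each pair: 8 + 6 = 14.
Pigeonhole: the 15th integer has to be the second member of some pair, so 14 + 1 = 15.

15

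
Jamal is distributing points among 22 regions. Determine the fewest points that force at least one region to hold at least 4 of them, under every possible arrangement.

With 66 points one could put exactly 3 in each of the 22 regions, and no region would reach 4.
One more point must land in a region that already has 3, giving it 4.
So 22 × 3 + 1 = 67 points are required.

67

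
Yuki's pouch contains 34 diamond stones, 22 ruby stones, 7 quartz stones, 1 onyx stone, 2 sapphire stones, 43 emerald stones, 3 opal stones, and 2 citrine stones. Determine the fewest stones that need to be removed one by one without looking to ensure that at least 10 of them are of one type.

43

An adversary could hand out at most 9 stones per type (5 types run out sooner): 9 + 9 + 7 + 1 + 2 + 9 + 3 + 2 = 42 stones and still no type has 10.
By the pigeonhole principle, one more stone lands in a type already at 9, so 43 draws are enough and 42 are not.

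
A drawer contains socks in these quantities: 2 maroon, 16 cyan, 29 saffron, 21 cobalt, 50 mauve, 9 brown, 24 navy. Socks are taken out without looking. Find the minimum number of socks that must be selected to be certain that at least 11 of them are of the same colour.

62

By the pigeonhole principle, put each drawn sock into a box by colour. The largest draw with every box below 11 takes min(count, 10) from each colour; colours with fewer than 10 contribute all they have.
Σ min(cᵢ, 10) = 2 + 10 + 10 + 10 + 10 + 9 + 10 = 61.
Draw number 61 + 1 = 62 must push one box to 11.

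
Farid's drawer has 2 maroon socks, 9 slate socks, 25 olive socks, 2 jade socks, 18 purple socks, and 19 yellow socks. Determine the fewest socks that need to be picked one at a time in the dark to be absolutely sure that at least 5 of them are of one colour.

21

The 6 colours are the holes; the socks drawn are the pigeons.
To avoid 5 of any one colour, the worst case takes at most 4 of each colour, or every sock of a colour that has fewer than 4.
That gives 2 + 4 + 4 + 2 + 4 + 4 = 20 socks with no colour reaching 5.
The next sock forces some colour to 5, so 20 + 1 = 21.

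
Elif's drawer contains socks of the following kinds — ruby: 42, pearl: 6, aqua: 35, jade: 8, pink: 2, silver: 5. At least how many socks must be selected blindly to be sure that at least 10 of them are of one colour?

An adversary could hand out at most 9 socks per colour (4 colours run out sooner): 9 + 6 + 9 + 8 + 2 + 5 = 39 socks and still no colour has 10.
One more sock lands in a colour already at 9, so 40 draws are enough and 39 are not.

40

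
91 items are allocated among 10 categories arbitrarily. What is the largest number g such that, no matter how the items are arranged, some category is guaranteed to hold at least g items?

Pigeonhole: the 10 categories are the holes and the 91 items are the pigeons.
If every category held at most 9 items, the total would be at most 10 × 9 = 90, which is less than 91.
So some category holds at least ⌈91/10⌉ = 10 items.

10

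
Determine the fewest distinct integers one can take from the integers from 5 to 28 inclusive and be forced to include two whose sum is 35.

14

Two chosen integers sum to 35 exactly when both halves of some pair {x, 35−x} with 7 ≤ x ≤ 35−x ≤ 28 are chosen — 11 such pairs.
The remaining 2 elements (those with no distinct partner in range) can never complete a 35-sum, so the worst case takes all of them and one from each pair: 2 + 11 = 13.
By pigeonhole, the 14th integer has to be the second member of some pair, so 13 + 1 = 14.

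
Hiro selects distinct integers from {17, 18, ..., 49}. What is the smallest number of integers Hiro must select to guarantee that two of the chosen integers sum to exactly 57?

22

Group the elements by complementary pair {x, 57−x}: {17,40}, {18,39}, {19,38}, …, giving 12 two-element pairs and 9 integers whose partner 57−x falls outside [17,49].
Treating each of those 21 groups as a pigeonhole, one can pick one integer per group — 21 integers — with no two summing to 57.
The 22nd integer lands in an occupied pair, forcing a sum of 57.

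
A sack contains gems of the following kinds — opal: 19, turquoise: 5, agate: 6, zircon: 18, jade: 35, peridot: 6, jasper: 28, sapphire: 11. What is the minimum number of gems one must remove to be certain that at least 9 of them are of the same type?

58

The 8 types are the holes; the gems drawn are the pigeons.
To avoid 9 of any one type, the worst case takes at most 8 of each type, or every gem of a type that has fewer than 8.
That gives 8 + 5 + 6 + 8 + 8 + 6 + 8 + 8 = 57 gems with no type reaching 9.
The next gem forces some type to 9, so 57 + 1 = 58.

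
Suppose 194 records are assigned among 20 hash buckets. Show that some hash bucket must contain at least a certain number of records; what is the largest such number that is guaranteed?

Pigeonhole: the 20 hash buckets are the holes and the 194 records are the pigeons.
If every hash bucket held at most 9 records, the total would be at most 20 × 9 = 180, which is less than 194.
So some hash bucket holds at least ⌈194/20⌉ = 10 records.

10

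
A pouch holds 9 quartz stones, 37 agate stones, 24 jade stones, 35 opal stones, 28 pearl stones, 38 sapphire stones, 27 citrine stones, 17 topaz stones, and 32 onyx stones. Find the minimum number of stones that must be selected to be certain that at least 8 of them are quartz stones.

In the worst case for collecting quartz stones, every non-quartz stone comes out first.
There are 37 + 24 + 35 + 28 + 38 + 27 + 17 + 32 = 238 non-quartz stones altogether.
After those, each further stone must be quartz, so 238 + 8 = 246 draws guarantee 8 quartz stones.

246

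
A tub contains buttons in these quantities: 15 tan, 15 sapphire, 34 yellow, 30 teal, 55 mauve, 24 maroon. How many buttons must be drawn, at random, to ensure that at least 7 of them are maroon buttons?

156

In the worst case for collecting maroon buttons, every non-maroon button comes out first.
There are 15 + 15 + 34 + 30 + 55 = 149 non-maroon buttons altogether.
After those, each further button must be maroon, so 149 + 7 = 156 draws guarantee 7 maroon buttons.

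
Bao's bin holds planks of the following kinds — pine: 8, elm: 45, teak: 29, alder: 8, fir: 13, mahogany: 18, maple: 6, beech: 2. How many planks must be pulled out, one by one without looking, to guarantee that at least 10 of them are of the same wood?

Pigeonhole: the 8 woods are the holes; the planks drawn are the pigeons.
To avoid 10 of any one wood, the worst case takes at most 9 of each wood, or every plank of a wood that has fewer than 9.
That gives 8 + 9 + 9 + 8 + 9 + 9 + 6 + 2 = 60 planks with no wood reaching 10.
The next plank forces some wood to 10, so 60 + 1 = 61.

61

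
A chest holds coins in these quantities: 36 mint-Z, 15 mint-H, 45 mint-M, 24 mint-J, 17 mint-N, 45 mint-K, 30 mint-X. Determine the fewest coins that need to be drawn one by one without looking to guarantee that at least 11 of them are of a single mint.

71

By pigeonhole, put each drawn coin into a box by mint. The largest draw with every box below 11 takes min(count, 10) from each mint.
Σ min(cᵢ, 10) = 10 + 10 + 10 + 10 + 10 + 10 + 10 = 70.
Draw number 70 + 1 = 71 must push one box to 11.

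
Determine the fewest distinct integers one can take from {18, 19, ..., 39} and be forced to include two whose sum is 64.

Group the elements by complementary pair {x, 64−x}: {25,39}, {26,38}, {27,37}, …, giving 7 two-element pairs, the single value 32 (it cannot pair with itself since the integers are distinct), and 7 integers whose partner 64−x falls outside [18,39].
By the pigeonhole principle, treating each of those 15 groups as a pigeonhole, one can pick one integer per group — 15 integers — with no two summing to 64.
The 16th integer lands in an occupied pair, forcing a sum of 64.

16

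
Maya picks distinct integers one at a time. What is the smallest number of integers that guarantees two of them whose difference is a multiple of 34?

35

Integers whose pairwise differences are multiples of 34 are exactly those sharing a remainder mod 34. By pigeonhole, the 34 residue classes mod 34 are the pigeonholes.
With 34 integers one could put 1 in each residue class and have no class reach 2.
The 35th integer pushes some class to 2, so 34·1 + 1 = 35.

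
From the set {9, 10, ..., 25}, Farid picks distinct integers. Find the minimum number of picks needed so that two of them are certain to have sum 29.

Group the elements by complementary pair {x, 29−x}: {9,20}, {10,19}, {11,18}, …, giving 6 two-element pairs and 5 integers whose partner 29−x falls outside [9,25].
Treating each of those 11 groups as a pigeonhole, one can pick one integer per group — 11 integers — with no two summing to 29.
The 12th integer lands in an occupied pair, forcing a sum of 29.

12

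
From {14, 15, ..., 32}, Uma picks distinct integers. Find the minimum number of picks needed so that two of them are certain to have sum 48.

Group the elements by complementary pair {x, 48−x}: {16,32}, {17,31}, {18,30}, …, giving 8 two-element pairs; the single value 24 (it cannot pair with itself since the integers are distinct); and 2 integers whose partner 48−x falls outside [14,32].
By the pigeonhole principle, treating each of those 11 groups as a pigeonhole, one can pick one integer per group — 11 integers — with no two summing to 48.
The 12th integer lands in an occupied pair, forcing a sum of 48.

12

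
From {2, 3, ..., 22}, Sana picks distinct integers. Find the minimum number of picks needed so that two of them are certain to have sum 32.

Two chosen integers sum to 32 exactly when both halves of some pair {x, 32−x} with 10 ≤ x ≤ 32−x ≤ 22 are chosen — 6 such pairs.
The remaining 9 elements (those with no distinct partner in range) can never complete a 32-sum, so the worst case takes all of them and one from each pair: 9 + 6 = 15.
The 16th integer has to be the second member of some pair, so 15 + 1 = 16.

16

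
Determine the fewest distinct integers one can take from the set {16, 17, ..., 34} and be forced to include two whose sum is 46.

A set avoiding the sum 46 can contain at most one of each pair {x, 46−x}, plus the 5 elements whose complement lies outside the range or equal to its own complement.
The integers 23, …, 34 (12 of them) are such a set: any two sum to at least 23+24 = 47 > 46.
Any 13th integer completes one of the 7 pairs, so 13 choices force a sum of 46.

13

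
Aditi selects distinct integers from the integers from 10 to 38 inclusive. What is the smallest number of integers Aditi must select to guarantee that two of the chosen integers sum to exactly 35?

22

Two chosen integers sum to 35 exactly when both halves of some pair {x, 35−x} with 10 ≤ x ≤ 35−x ≤ 25 are chosen — 8 such pairs.
The remaining 13 elements (those with no distinct partner in range) can never complete a 35-sum, so the worst case takes all of them and one from each pair: 13 + 8 = 21.
Pigeonhole: the 22nd integer has to be the second member of some pair, so 21 + 1 = 22.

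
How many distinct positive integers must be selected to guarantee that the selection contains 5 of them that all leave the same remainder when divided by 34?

137

The 34 residue classes mod 34 are the pigeonholes.
With 136 integers one could put 4 in each residue class and have no class reach 5.
The 137th integer pushes some class to 5, so 34·4 + 1 = 137.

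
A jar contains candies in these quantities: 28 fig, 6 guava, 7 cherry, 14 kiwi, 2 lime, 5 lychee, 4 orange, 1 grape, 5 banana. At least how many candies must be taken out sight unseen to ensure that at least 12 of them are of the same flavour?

Put each drawn candy into a box by flavour. The largest draw with every box below 12 takes min(count, 11) from each flavour; flavours with fewer than 11 contribute all they have.
Σ min(cᵢ, 11) = 11 + 6 + 7 + 11 + 2 + 5 + 4 + 1 + 5 = 52.
Draw number 52 + 1 = 53 must push one box to 12.

53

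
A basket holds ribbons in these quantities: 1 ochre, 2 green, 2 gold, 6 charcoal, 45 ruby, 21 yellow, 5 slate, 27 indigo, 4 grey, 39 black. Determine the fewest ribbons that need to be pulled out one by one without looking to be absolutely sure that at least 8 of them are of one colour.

49

The 10 colours are the holes; the ribbons drawn are the pigeons.
To avoid 8 of any one colour, the worst case takes at most 7 of each colour, or every ribbon of a colour that has fewer than 7.
That gives 1 + 2 + 2 + 6 + 7 + 7 + 5 + 7 + 4 + 7 = 48 ribbons with no colour reaching 8.
The next ribbon forces some colour to 8, so 48 + 1 = 49.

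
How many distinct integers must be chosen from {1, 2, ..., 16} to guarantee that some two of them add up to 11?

A set avoiding the sum 11 can contain at most one of each pair {x, 11−x}, plus the 6 elements whose complement lies outside the range.
The integers 6, …, 16 (11 of them) are such a set: any two sum to at least 6+7 = 13 > 11.
Any 12th integer completes one of the 5 pairs, so 12 choices force a sum of 11.

12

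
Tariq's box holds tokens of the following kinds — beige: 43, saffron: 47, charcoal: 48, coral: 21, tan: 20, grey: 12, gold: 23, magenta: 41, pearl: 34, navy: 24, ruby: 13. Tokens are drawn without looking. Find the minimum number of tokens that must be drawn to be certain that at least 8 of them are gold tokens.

In the worst case for collecting gold tokens, every non-gold token comes out first.
There are 43 + 47 + 48 + 21 + 20 + 12 + 41 + 34 + 24 + 13 = 303 non-gold tokens altogether.
After those, each further token must be gold, so 303 + 8 = 311 draws guarantee 8 gold tokens.

311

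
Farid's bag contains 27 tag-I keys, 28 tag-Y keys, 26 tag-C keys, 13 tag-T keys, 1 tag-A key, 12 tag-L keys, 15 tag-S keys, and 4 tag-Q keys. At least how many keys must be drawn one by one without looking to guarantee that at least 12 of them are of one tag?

The 8 tags are the holes; the keys drawn are the pigeons.
To avoid 12 of any one tag, the worst case takes at most 11 of each tag, or every key of a tag that has fewer than 11.
That gives 11 + 11 + 11 + 11 + 1 + 11 + 11 + 4 = 71 keys with no tag reaching 12.
The next key forces some tag to 12, so 71 + 1 = 72.

72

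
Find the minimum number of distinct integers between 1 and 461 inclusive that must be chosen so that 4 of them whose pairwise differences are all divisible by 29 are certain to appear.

88

Integers whose pairwise differences are multiples of 29 are exactly those sharing a remainder mod 29. By pigeonhole, the 29 residue classes mod 29 are the pigeonholes.
With 87 integers one could put 3 in each residue class and have no class reach 4.
The 88th integer pushes some class to 4, so 29·3 + 1 = 88.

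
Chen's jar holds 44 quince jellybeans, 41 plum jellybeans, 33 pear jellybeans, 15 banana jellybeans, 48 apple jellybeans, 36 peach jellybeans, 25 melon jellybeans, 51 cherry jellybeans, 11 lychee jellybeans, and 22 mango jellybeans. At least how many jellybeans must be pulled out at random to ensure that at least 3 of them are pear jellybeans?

In the worst case for collecting pear jellybeans, every non-pear jellybean comes out first.
There are 44 + 41 + 15 + 48 + 36 + 25 + 51 + 11 + 22 = 293 non-pear jellybeans altogether.
After those, each further jellybean must be pear, so 293 + 3 = 296 draws guarantee 3 pear jellybeans.

296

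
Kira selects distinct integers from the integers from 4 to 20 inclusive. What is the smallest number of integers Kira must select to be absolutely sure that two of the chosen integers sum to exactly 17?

13

Group the elements by complementary pair {x, 17−x}: {4,13}, {5,12}, {6,11}, …, giving 5 two-element pairs and 7 integers whose partner 17−x falls outside [4,20].
Treating each of those 12 groups as a pigeonhole, one can pick one integer per group — 12 integers — with no two summing to 17.
The 13th integer lands in an occupied pair, forcing a sum of 17.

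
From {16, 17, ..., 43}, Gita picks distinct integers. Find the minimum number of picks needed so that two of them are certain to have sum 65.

18

Two chosen integers sum to 65 exactly when both halves of some pair {x, 65−x} with 22 ≤ x ≤ 65−x ≤ 43 are chosen — 11 such pairs.
The remaining 6 elements (those with no distinct partner in range) can never complete a 65-sum, so the worst case takes all of them and one from each pair: 6 + 11 = 17.
Pigeonhole: the 18th integer has to be the second member of some pair, so 17 + 1 = 18.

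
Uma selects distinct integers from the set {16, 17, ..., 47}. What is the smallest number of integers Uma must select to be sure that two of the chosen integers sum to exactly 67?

A set avoiding the sum 67 can contain at most one of each pair {x, 67−x}, plus the 4 elements whose complement lies outside the range.
The integers 16, …, 33 (18 of them) are such a set: any two sum to at least 16+17 = 33 and at most 32+33 = 65 < 67.
Any 19th integer completes one of the 14 pairs, so 19 choices force a sum of 67.

19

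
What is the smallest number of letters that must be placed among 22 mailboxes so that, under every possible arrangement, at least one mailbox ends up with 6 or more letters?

111

With 110 letters one could put exactly 5 in each of the 22 mailboxes, and no mailbox would reach 6.
Pigeonhole: one more letter must land in a mailbox that already has 5, giving it 6.
So 22 × 5 + 1 = 111 letters are required.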